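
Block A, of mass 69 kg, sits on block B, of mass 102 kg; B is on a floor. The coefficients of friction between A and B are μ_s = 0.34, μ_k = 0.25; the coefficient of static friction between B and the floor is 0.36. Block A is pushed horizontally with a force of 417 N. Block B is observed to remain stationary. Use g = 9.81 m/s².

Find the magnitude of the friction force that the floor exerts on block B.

Between the blocks, N₁ = m_A g = 676.9 N.
Maximum static friction on A from B: μ_s N₁ = 0.34×676.9 = 230.1 N.
P = 417 N exceeds that limit, so A slips over B and the interface friction becomes kinetic: f₁ = μ_k N₁ = 0.25×676.9 = 169 N.
B experiences an equal 169 N forward from A (third law). B is in equilibrium, so the floor supplies f₂ = 169 N of static friction (limit μ_s(m_A+m_B)g = 603.9 N, not exceeded).

f ≈ 169 N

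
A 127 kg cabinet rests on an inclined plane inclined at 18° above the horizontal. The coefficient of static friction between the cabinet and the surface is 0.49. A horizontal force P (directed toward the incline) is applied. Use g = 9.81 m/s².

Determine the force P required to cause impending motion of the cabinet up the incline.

P ≈ 1210 N

At impending motion up the slope, friction acts down-slope at its limit: f = μ_s N.
Perpendicular to the incline: N = m g cos θ + P sin θ.
Along the incline: P cos θ = m g sin θ + μ_s N = m g sin θ + μ_s (m g cos θ + P sin θ).
Solving, P (cos θ − μ_s sin θ) = m g (sin θ + μ_s cos θ), so P = 127×9.81×(sin 18° + 0.49 cos 18°)/(cos 18° − 0.49 sin 18°) = 1250×0.775/0.7996 = 1210 N.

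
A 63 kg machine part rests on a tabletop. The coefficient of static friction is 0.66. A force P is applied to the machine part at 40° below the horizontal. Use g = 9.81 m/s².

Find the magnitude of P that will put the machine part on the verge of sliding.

N = m g + P sin α (the push presses the machine part into the tabletop).
At impending slip, P cos α = μ_s N = μ_s (m g + P sin α).
Solving: P (cos α − μ_s sin α) = μ_s m g → P = 0.66×618/(cos 40° − 0.66 sin 40°) = 408/0.3418 = 1190 N.

P ≈ 1190 N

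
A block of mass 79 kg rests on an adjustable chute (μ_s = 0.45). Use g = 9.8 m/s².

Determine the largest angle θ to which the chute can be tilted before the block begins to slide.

At the slip threshold, m g sin θ = μ_s · m g cos θ, so tan θ = μ_s.
θ_max = arctan(0.45) = 24.2°.

θ_max ≈ 24.2°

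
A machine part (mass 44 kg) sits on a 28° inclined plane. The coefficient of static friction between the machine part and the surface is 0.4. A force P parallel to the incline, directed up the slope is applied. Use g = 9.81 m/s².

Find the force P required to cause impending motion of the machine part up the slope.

P ≈ 355 N

At impending motion up the slope, friction acts down-slope at its limit: f = μ_s N.
P is parallel to the surface, so N = m g cos θ = 381 N.
Along the incline: P = m g sin θ + μ_s N = 203 + 0.4×381 = 355 N.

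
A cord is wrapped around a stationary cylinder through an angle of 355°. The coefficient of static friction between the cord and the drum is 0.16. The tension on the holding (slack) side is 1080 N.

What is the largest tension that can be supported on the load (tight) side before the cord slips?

T_max ≈ 2910 N

At impending slip the capstan equation gives T₂/T₁ = e^{μβ} with β in radians.
β = 355° × π/180 = 6.196 rad.
e^{μβ} = e^{0.16×6.196} = 2.695.
T₂ = T₁ · e^{μβ} = 1080 × 2.695 = 2910 N.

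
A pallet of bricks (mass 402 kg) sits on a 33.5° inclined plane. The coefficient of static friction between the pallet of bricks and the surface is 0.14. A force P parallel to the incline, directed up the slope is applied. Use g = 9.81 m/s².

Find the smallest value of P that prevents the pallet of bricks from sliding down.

The pallet of bricks tends to slide down (tan θ > μ_s), so at the point of impending slip friction acts up-slope at its limit: f = μ_s N.
P is parallel to the surface, so N = m g cos θ = 3290 N.
Along the incline: P + μ_s N = m g sin θ, so P = 2180 − 0.14×3290 = 1720 N.

P_min ≈ 1720 N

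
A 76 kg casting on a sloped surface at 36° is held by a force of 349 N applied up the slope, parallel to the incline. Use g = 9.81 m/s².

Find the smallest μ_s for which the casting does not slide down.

μ_s,min ≈ 0.148

N = m g cos θ = 603.2 N.
Friction must make up the shortfall along the incline: f = m g sin θ − P = 438.2 − 349 = 89.23 N.
At the threshold f = μ_s N, so μ_s,min = 89.23/603.2 = 0.148.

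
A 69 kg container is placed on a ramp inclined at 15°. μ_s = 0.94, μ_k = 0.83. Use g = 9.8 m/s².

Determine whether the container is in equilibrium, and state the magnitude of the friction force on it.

N = m g cos θ = 653 N.
Down-slope weight component: m g sin θ = 175 N.
μ_s N = 614 N.
175 ≤ 614 N, so it stays put; friction = 175 N.

f ≈ 175 N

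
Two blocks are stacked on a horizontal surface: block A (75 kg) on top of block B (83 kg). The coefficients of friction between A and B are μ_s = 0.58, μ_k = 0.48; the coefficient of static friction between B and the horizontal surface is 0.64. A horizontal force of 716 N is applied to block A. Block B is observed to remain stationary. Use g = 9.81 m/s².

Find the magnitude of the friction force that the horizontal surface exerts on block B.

f ≈ 353 N

Between the blocks, N₁ = m_A g = 735.8 N.
Maximum static friction on A from B: μ_s N₁ = 0.58×735.8 = 426.7 N.
P = 716 N exceeds that limit, so A slips over B and the interface friction becomes kinetic: f₁ = μ_k N₁ = 0.48×735.8 = 353 N.
B experiences an equal 353 N forward from A (third law). B is in equilibrium, so the floor supplies f₂ = 353 N of static friction (limit μ_s(m_A+m_B)g = 992 N, not exceeded).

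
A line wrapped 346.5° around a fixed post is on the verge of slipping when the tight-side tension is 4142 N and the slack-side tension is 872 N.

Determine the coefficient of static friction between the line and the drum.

T₂/T₁ = e^{μβ} → μ = ln(T₂/T₁)/β.
β = 346.5° = 6.048 rad.
μ = ln(4142/872)/6.048 = ln(4.75)/6.048 = 0.258.

μ ≈ 0.258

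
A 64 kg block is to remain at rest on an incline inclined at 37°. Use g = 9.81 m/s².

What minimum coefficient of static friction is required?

μ_s,min ≈ 0.754

At the slip threshold m g sin θ = μ_s m g cos θ, so μ_s,min = tan θ.
μ_s,min = tan 37° = 0.754.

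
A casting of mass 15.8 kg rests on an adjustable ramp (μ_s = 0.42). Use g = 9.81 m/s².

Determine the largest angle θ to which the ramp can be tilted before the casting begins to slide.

At the slip threshold, m g sin θ = μ_s · m g cos θ, so tan θ = μ_s.
θ_max = arctan(0.42) = 22.8°.

θ_max ≈ 22.8°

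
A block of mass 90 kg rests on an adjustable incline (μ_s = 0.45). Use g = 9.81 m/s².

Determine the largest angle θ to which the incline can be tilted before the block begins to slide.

θ_max ≈ 24.2°

At the slip threshold, m g sin θ = μ_s · m g cos θ, so tan θ = μ_s.
θ_max = arctan(0.45) = 24.2°.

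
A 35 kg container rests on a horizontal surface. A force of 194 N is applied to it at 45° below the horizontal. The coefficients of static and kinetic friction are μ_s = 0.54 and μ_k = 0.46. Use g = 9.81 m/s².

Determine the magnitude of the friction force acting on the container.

Vertical equilibrium gives N = m g + P sin α = 480.5 N.
For equilibrium, f = P cos α = 194×cos 45° = 137.2 N.
The static-friction limit is μ_s N = 259.5 N.
Since 137.2 N does not exceed the limit, the container stays at rest and f = 137 N.

f ≈ 137 N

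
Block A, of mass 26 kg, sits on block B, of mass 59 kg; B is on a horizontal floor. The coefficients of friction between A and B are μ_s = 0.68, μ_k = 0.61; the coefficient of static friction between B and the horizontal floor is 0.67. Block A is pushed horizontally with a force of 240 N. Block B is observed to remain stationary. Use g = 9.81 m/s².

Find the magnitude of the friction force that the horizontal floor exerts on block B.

Between the blocks, N₁ = m_A g = 255.1 N.
So the A–B interface can sustain at most μ_s N₁ = 173.4 N of static friction.
Since P = 240 N > 173.4 N, A slides on B; the A–B friction is kinetic: f₁ = μ_k N₁ = 0.61×255.1 = 156 N.
B experiences an equal 156 N forward from A (third law). B is in equilibrium, so the floor supplies f₂ = 156 N of static friction (limit μ_s(m_A+m_B)g = 558.7 N, not exceeded).

f ≈ 156 N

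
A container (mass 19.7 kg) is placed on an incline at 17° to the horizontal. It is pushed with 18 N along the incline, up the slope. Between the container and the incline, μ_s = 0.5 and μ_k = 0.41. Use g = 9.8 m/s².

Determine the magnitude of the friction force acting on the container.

Normal force: N = m g cos θ = 19.7 × 9.8 × cos 17° = 184.6 N.
For equilibrium along the incline the friction force must supply f = m g sin θ − P = 56.45 − 18 = 38.45 N (positive meaning up-slope).
Maximum static friction available: μ_s N = 0.5 × 184.6 = 92.31 N.
Since |38.45| ≤ 92.31 N, the container remains in static equilibrium and friction takes exactly the required value.

f ≈ 38.4 N (up the incline)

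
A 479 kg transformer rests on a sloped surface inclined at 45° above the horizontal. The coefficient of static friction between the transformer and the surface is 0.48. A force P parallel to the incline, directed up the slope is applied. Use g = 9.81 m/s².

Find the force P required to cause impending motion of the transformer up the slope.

P ≈ 4920 N

At impending motion up the slope, friction acts down-slope at its limit: f = μ_s N.
P is parallel to the surface, so N = m g cos θ = 3320 N.
Along the incline: P = m g sin θ + μ_s N = 3320 + 0.48×3320 = 4920 N.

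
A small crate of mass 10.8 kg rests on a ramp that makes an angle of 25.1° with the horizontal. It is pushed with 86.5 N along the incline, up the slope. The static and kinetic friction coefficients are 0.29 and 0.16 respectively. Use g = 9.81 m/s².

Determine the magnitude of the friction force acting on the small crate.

The normal reaction is N = m g cos θ = 95.94 N.
Parallel to the incline, ΣF = 0 gives f = m g sin θ − P = 44.94 − 86.5 = -41.56 N (up-slope positive).
Static friction can supply at most μ_s N = 27.82 N.
Since |-41.56| > 27.82 N, static friction cannot hold it; the small crate slides up the incline and kinetic friction applies: f = μ_k N = 0.16 × 95.94 = 15.4 N.

f ≈ 15.4 N (down the incline)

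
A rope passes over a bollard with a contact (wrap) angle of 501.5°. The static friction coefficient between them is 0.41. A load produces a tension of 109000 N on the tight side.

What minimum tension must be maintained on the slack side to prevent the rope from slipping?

Capstan equation at impending slip: T_tight/T_slack = e^{μβ}.
β = 501.5° = 8.753 rad; e^{μβ} = e^{0.41×8.753} = 36.19.
T_slack = T_tight / e^{μβ} = 109000 / 36.19 = 3010 N.

T_min ≈ 3010 N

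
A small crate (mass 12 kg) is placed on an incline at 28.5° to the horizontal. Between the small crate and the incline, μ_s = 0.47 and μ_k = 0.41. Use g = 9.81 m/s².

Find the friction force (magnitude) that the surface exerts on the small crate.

f ≈ 42.4 N (up the incline)

Perpendicular to the surface, N = m g cos θ = 12·9.81·cos 28.5° = 103.5 N.
For equilibrium along the incline, friction must balance the weight component: f = m g sin θ = 56.17 N up the slope.
Maximum static friction available: μ_s N = 0.47 × 103.5 = 48.62 N.
|56.17| exceeds 48.62 N, so the small crate slips down-slope; friction is kinetic, f = μ_k N = 0.41×103.5 = 42.4 N.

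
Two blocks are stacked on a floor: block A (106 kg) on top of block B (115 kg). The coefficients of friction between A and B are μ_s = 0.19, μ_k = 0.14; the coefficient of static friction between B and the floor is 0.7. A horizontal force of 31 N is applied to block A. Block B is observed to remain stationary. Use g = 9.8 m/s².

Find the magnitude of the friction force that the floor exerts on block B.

Between the blocks, N₁ = m_A g = 1039 N.
Maximum static friction on A from B: μ_s N₁ = 0.19×1039 = 197.4 N.
P = 31 N is within that limit, so A and B move together (both at rest); the A–B friction is simply f₁ = P = 31 N.
B experiences an equal 31 N forward from A (third law). B is in equilibrium, so the floor supplies f₂ = 31 N of static friction (limit μ_s(m_A+m_B)g = 1516 N, not exceeded).

f ≈ 31 N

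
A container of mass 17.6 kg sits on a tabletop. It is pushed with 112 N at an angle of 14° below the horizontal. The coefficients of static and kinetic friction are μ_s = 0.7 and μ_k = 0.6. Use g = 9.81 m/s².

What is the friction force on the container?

f ≈ 109 N

The vertical component of P adds to the normal force: N = m g + P sin α = 172.7 + 27.1 = 199.8 N.
For equilibrium, f = P cos α = 112×cos 14° = 108.7 N.
The static-friction limit is μ_s N = 139.8 N.
Since 108.7 N does not exceed the limit, the container stays at rest and f = 109 N.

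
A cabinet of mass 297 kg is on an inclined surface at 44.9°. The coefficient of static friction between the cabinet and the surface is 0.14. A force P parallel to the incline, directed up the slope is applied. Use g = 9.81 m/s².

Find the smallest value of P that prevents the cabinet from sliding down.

The cabinet tends to slide down (tan θ > μ_s), so at the point of impending slip friction acts up-slope at its limit: f = μ_s N.
P is parallel to the surface, so N = m g cos θ = 2060 N.
Along the incline: P + μ_s N = m g sin θ, so P = 2060 − 0.14×2060 = 1770 N.

P_min ≈ 1770 N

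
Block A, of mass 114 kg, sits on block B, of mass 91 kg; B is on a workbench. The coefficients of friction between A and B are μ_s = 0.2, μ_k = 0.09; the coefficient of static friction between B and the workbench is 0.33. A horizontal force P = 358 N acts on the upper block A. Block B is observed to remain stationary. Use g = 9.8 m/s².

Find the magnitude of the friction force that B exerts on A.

f ≈ 101 N

Between the blocks, N₁ = m_A g = 1117 N.
So the A–B interface can sustain at most μ_s N₁ = 223.4 N of static friction.
P = 358 N exceeds that limit, so A slips over B and the interface friction becomes kinetic: f₁ = μ_k N₁ = 0.09×1117 = 101 N.
B experiences an equal 101 N forward from A (third law). B is in equilibrium, so the floor supplies f₂ = 101 N of static friction (limit μ_s(m_A+m_B)g = 663 N, not exceeded).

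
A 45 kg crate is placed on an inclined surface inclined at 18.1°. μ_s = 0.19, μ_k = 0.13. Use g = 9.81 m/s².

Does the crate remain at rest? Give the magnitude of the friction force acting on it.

f ≈ 54.5 N

N = m g cos θ = 420 N.
Down-slope weight component: m g sin θ = 137 N.
μ_s N = 79.7 N.
137 > 79.7 N, so it slides; kinetic friction f = μ_k N = 0.13×420 = 54.5 N.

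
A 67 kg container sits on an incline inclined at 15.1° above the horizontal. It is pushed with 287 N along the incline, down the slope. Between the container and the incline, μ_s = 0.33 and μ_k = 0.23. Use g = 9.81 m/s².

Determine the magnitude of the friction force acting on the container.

Perpendicular to the surface, N = m g cos θ = 67·9.81·cos 15.1° = 634.6 N.
The friction needed for equilibrium is m g sin θ + P = 171.2 + 287 = 458.2 N, measured positive up-slope.
Maximum static friction available: μ_s N = 0.33 × 634.6 = 209.4 N.
|458.2| exceeds 209.4 N, so the container slips down-slope; friction is kinetic, f = μ_k N = 0.23×634.6 = 146 N.

f ≈ 146 N (up the incline)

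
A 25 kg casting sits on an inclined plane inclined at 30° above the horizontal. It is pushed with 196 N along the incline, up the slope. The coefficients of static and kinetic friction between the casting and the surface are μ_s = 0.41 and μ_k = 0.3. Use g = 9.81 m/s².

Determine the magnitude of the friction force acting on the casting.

f ≈ 73.4 N (down the incline)

The normal reaction is N = m g cos θ = 212.4 N.
Parallel to the incline, ΣF = 0 gives f = m g sin θ − P = 122.6 − 196 = -73.38 N (up-slope positive).
The static-friction ceiling is μ_s N = 0.41 × 212.4 = 87.08 N.
Since |-73.38| ≤ 87.08 N, no slip — friction simply equals what equilibrium demands.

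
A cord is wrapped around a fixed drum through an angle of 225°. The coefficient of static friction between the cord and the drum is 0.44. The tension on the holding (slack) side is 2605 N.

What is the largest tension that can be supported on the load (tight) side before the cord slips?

T_max ≈ 14700 N

At impending slip the capstan equation gives T₂/T₁ = e^{μβ} with β in radians.
β = 225° × π/180 = 3.927 rad.
e^{μβ} = e^{0.44×3.927} = 5.629.
T₂ = T₁ · e^{μβ} = 2605 × 5.629 = 14700 N.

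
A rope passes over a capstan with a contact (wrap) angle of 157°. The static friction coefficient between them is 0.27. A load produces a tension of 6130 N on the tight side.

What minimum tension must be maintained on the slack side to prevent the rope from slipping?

Capstan equation at impending slip: T_tight/T_slack = e^{μβ}.
β = 157° = 2.74 rad; e^{μβ} = e^{0.27×2.74} = 2.096.
T_slack = T_tight / e^{μβ} = 6130 / 2.096 = 2930 N.

T_min ≈ 2930 N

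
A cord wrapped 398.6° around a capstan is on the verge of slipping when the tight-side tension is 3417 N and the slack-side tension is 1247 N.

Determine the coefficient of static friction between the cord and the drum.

T₂/T₁ = e^{μβ} → μ = ln(T₂/T₁)/β.
β = 398.6° = 6.957 rad.
μ = ln(3417/1247)/6.957 = ln(2.74)/6.957 = 0.145.

μ ≈ 0.145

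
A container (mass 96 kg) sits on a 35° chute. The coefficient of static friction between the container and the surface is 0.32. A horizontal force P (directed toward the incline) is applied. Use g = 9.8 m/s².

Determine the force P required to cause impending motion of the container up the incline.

At impending motion up the slope, friction acts down-slope at its limit: f = μ_s N.
Perpendicular to the incline: N = m g cos θ + P sin θ.
Along the incline: P cos θ = m g sin θ + μ_s N = m g sin θ + μ_s (m g cos θ + P sin θ).
Solving, P (cos θ − μ_s sin θ) = m g (sin θ + μ_s cos θ), so P = 96×9.8×(sin 35° + 0.32 cos 35°)/(cos 35° − 0.32 sin 35°) = 941×0.8357/0.6356 = 1240 N.

P ≈ 1240 N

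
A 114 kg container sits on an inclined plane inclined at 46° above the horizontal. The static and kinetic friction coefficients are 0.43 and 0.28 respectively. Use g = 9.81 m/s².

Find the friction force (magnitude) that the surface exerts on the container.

f ≈ 218 N (up the incline)

The normal reaction is N = m g cos θ = 776.9 N.
For equilibrium along the incline, friction must balance the weight component: f = m g sin θ = 804.5 N up the slope.
The static-friction ceiling is μ_s N = 0.43 × 776.9 = 334.1 N.
Since |804.5| > 334.1 N, static friction cannot hold it; the container slides down the incline and kinetic friction applies: f = μ_k N = 0.28 × 776.9 = 218 N.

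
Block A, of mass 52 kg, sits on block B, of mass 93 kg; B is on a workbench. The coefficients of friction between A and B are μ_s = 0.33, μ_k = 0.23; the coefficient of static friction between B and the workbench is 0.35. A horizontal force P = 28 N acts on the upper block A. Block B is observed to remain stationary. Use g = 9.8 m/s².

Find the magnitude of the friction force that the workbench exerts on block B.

Between the blocks, N₁ = m_A g = 509.6 N.
So the A–B interface can sustain at most μ_s N₁ = 168.2 N of static friction.
P = 28 N is within that limit, so A and B move together (both at rest); the A–B friction is simply f₁ = P = 28 N.
By Newton's third law B feels 28 N forward from A. With B stationary, the floor's static friction on B balances it: f₂ = 28 N (well within μ_s(m_A+m_B)g = 497.3 N).

f ≈ 28 N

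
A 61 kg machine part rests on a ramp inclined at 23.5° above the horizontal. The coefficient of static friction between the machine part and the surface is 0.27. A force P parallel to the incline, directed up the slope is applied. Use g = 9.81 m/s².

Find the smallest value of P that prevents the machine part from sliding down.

P_min ≈ 90.4 N

The machine part tends to slide down (tan θ > μ_s), so at the point of impending slip friction acts up-slope at its limit: f = μ_s N.
P is parallel to the surface, so N = m g cos θ = 549 N.
Along the incline: P + μ_s N = m g sin θ, so P = 239 − 0.27×549 = 90.4 N.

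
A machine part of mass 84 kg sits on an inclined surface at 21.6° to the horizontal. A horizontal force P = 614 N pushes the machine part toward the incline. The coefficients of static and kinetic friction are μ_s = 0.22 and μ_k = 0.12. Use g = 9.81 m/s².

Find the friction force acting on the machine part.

Normal direction: N = m g cos θ + P sin θ = 992.2 N.
Along the incline, the net driving force (taking up-slope positive) is P cos θ − m g sin θ = 570.9 − 303.3 = 267.5 N, so equilibrium requires friction f = -267.5 N (down-slope).
The limit of static friction is μ_s N = 218.3 N.
The required 267.5 N exceeds the static limit, so the machine part slides up-slope and f = μ_k N = 0.12×992.2 = 119 N.

f ≈ 119 N (down the incline)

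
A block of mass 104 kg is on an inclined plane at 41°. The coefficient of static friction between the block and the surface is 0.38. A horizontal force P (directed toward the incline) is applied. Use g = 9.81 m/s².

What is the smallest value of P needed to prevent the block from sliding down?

The block tends to slide down (tan θ > μ_s), so at the point of impending slip friction acts up-slope at its limit: f = μ_s N.
Perpendicular to the incline: N = m g cos θ + P sin θ.
Along the incline: P cos θ + μ_s N = m g sin θ, i.e. P cos θ + μ_s (m g cos θ + P sin θ) = m g sin θ.
Solving, P (cos θ + μ_s sin θ) = m g (sin θ − μ_s cos θ), so P = 1020×0.3693/1.004 = 375 N.

P_min ≈ 375 N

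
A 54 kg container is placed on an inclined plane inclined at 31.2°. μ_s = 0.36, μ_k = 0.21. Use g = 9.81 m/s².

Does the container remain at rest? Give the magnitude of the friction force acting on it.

N = m g cos θ = 453 N.
Down-slope weight component: m g sin θ = 274 N.
μ_s N = 163 N.
274 > 163 N, so it slides; kinetic friction f = μ_k N = 0.21×453 = 95.2 N.

f ≈ 95.2 N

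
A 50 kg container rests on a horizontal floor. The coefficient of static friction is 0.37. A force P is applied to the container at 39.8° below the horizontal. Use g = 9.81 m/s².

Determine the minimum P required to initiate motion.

P ≈ 341 N

N = m g + P sin α (the push presses the container into the horizontal floor).
At impending slip, P cos α = μ_s N = μ_s (m g + P sin α).
Solving: P (cos α − μ_s sin α) = μ_s m g → P = 0.37×490/(cos 39.8° − 0.37 sin 39.8°) = 181/0.5314 = 341 N.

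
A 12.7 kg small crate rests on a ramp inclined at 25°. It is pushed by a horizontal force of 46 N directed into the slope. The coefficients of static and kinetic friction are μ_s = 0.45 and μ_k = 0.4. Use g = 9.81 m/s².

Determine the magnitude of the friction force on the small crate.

f ≈ 11 N (up the incline)

Normal direction: N = m g cos θ + P sin θ = 132.4 N.
Parallel to the incline: P cos θ − m g sin θ = 41.69 − 52.65 = -10.96 N; the friction needed to balance this is 10.96 N acting up the slope.
The limit of static friction is μ_s N = 59.56 N.
|f_req| = 10.96 ≤ 59.56 N → the small crate is in equilibrium; friction equals the required value.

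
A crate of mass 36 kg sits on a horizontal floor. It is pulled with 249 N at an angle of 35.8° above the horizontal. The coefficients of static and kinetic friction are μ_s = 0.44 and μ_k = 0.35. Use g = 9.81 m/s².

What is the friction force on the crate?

f ≈ 72.6 N

N = m g − P sin α = 353.2 − 249×sin 35.8° = 207.5 N.
The horizontal driving force is P cos α = 202 N, so equilibrium needs friction f = 202 N.
μ_s N = 0.44 × 207.5 = 91.3 N.
The required friction exceeds μ_s N, so the crate moves and f = μ_k N = 72.6 N.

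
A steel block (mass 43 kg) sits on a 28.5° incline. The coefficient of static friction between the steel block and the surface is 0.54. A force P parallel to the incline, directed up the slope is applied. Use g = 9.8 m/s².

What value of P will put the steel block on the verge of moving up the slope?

At impending motion up the slope, friction acts down-slope at its limit: f = μ_s N.
P is parallel to the surface, so N = m g cos θ = 370 N.
Along the incline: P = m g sin θ + μ_s N = 201 + 0.54×370 = 401 N.

P ≈ 401 N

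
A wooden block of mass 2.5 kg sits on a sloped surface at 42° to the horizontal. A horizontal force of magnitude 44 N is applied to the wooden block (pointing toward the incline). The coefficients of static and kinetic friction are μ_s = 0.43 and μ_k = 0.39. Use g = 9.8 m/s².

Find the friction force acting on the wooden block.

f ≈ 16.3 N (down the incline)

Resolve perpendicular to the incline: N = m g cos θ + P sin θ = 2.5×9.8×cos 42° + 44×sin 42° = 47.65 N.
Parallel to the incline: P cos θ − m g sin θ = 32.7 − 16.39 = 16.3 N; the friction needed to balance this is 16.3 N acting down the slope.
The limit of static friction is μ_s N = 20.49 N.
|f_req| = 16.3 ≤ 20.49 N → the wooden block is in equilibrium; friction equals the required value.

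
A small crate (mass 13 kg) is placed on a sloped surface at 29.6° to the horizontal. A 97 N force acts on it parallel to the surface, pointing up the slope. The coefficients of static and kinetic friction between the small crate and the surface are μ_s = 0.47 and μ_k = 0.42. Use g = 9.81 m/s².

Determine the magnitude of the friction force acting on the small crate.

The normal reaction is N = m g cos θ = 110.9 N.
The friction needed for equilibrium is m g sin θ − P = 62.99 − 97 = -34.01 N, measured positive up-slope.
The static-friction ceiling is μ_s N = 0.47 × 110.9 = 52.12 N.
Since |-34.01| ≤ 52.12 N, no slip — friction simply equals what equilibrium demands.

f ≈ 34 N (down the incline)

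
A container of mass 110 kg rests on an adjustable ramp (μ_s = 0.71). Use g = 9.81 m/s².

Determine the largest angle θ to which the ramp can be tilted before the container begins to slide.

θ_max ≈ 35.4°

At the slip threshold, m g sin θ = μ_s · m g cos θ, so tan θ = μ_s.
θ_max = arctan(0.71) = 35.4°.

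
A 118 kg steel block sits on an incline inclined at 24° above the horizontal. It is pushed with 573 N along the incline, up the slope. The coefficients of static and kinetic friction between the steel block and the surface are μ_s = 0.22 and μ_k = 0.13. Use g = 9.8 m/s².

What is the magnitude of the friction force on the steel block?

f ≈ 103 N (down the incline)

Perpendicular to the surface, N = m g cos θ = 118·9.8·cos 24° = 1056 N.
For equilibrium along the incline the friction force must supply f = m g sin θ − P = 470.4 − 573 = -102.6 N (positive meaning up-slope).
Maximum static friction available: μ_s N = 0.22 × 1056 = 232.4 N.
Since |-102.6| ≤ 232.4 N, no slip — friction simply equals what equilibrium demands.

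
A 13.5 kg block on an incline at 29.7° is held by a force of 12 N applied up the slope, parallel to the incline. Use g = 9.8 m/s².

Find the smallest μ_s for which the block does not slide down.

μ_s,min ≈ 0.466

N = m g cos θ = 114.9 N.
Friction must make up the shortfall along the incline: f = m g sin θ − P = 65.55 − 12 = 53.55 N.
At the threshold f = μ_s N, so μ_s,min = 53.55/114.9 = 0.466.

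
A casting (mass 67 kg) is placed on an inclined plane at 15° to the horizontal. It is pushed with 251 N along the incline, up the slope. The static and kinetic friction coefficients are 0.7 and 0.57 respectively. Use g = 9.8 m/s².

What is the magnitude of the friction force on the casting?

f ≈ 81.1 N (down the incline)

Perpendicular to the surface, N = m g cos θ = 67·9.8·cos 15° = 634.2 N.
Parallel to the incline, ΣF = 0 gives f = m g sin θ − P = 169.9 − 251 = -81.06 N (up-slope positive).
Static friction can supply at most μ_s N = 444 N.
Since |-81.06| ≤ 444 N, static friction is sufficient; f equals the required value, not μ_s N.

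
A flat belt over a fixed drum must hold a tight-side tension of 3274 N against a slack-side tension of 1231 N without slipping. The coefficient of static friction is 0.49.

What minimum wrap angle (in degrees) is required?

T₂/T₁ = e^{μβ} → β = ln(T₂/T₁)/μ.
β = ln(3274/1231)/0.49 = 0.9782/0.49 = 1.996 rad.
In degrees: β = 1.996 × 180/π = 114°.

β_min ≈ 114°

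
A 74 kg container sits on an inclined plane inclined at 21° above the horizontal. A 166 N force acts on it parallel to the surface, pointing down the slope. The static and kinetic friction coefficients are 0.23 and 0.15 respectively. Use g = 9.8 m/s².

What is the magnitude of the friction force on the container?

f ≈ 102 N (up the incline)

Normal force: N = m g cos θ = 74 × 9.8 × cos 21° = 677 N.
For equilibrium along the incline the friction force must supply f = m g sin θ + P = 259.9 + 166 = 425.9 N (positive meaning up-slope).
Maximum static friction available: μ_s N = 0.23 × 677 = 155.7 N.
|425.9| exceeds 155.7 N, so the container slips down-slope; friction is kinetic, f = μ_k N = 0.15×677 = 102 N.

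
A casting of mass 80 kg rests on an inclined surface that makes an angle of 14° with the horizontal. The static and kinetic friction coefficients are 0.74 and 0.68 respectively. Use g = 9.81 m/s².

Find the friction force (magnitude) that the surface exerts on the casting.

f ≈ 190 N (up the incline)

Normal force: N = m g cos θ = 80 × 9.81 × cos 14° = 761.5 N.
For equilibrium along the incline, friction must balance the weight component: f = m g sin θ = 189.9 N up the slope.
Maximum static friction available: μ_s N = 0.74 × 761.5 = 563.5 N.
Since |189.9| ≤ 563.5 N, no slip — friction simply equals what equilibrium demands.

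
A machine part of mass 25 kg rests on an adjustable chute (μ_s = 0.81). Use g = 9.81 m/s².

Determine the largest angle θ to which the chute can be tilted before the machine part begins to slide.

At the slip threshold, m g sin θ = μ_s · m g cos θ, so tan θ = μ_s.
θ_max = arctan(0.81) = 39°.

θ_max ≈ 39°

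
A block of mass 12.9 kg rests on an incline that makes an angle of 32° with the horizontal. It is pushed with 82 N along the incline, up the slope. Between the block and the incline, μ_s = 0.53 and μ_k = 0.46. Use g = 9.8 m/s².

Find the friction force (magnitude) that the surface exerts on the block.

f ≈ 15 N (down the incline)

Perpendicular to the surface, N = m g cos θ = 12.9·9.8·cos 32° = 107.2 N.
Parallel to the incline, ΣF = 0 gives f = m g sin θ − P = 66.99 − 82 = -15.01 N (up-slope positive).
The static-friction ceiling is μ_s N = 0.53 × 107.2 = 56.82 N.
Since |-15.01| ≤ 56.82 N, the block remains in static equilibrium and friction takes exactly the required value.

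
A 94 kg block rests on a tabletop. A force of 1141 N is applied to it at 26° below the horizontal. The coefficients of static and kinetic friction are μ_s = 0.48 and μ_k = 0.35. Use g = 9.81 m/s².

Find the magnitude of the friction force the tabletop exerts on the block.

N = m g + P sin α = 922.1 + 1141×sin 26° = 1422 N.
Horizontally, friction must balance P cos α = 1026 N.
The static-friction limit is μ_s N = 682.7 N.
1026 > 682.7 N → the block slides; f = μ_k N = 0.35×1422 = 498 N.

f ≈ 498 N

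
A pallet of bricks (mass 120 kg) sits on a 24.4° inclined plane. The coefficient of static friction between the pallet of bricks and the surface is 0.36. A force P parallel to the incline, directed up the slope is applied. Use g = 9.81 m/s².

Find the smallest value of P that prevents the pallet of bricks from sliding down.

P_min ≈ 100 N

The pallet of bricks tends to slide down (tan θ > μ_s), so at the point of impending slip friction acts up-slope at its limit: f = μ_s N.
P is parallel to the surface, so N = m g cos θ = 1070 N.
Along the incline: P + μ_s N = m g sin θ, so P = 486 − 0.36×1070 = 100 N.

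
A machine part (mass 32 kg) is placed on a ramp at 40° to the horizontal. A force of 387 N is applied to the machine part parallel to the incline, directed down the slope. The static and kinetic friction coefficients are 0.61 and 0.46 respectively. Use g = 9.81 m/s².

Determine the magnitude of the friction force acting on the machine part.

f ≈ 111 N (up the incline)

The normal reaction is N = m g cos θ = 240.5 N.
For equilibrium along the incline the friction force must supply f = m g sin θ + P = 201.8 + 387 = 588.8 N (positive meaning up-slope).
Static friction can supply at most μ_s N = 146.7 N.
|588.8| exceeds 146.7 N, so the machine part slips down-slope; friction is kinetic, f = μ_k N = 0.46×240.5 = 111 N.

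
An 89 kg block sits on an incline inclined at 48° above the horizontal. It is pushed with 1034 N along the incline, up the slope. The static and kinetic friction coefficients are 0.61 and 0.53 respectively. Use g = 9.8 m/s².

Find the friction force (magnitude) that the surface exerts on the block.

f ≈ 309 N (down the incline)

The normal reaction is N = m g cos θ = 583.6 N.
For equilibrium along the incline the friction force must supply f = m g sin θ − P = 648.2 − 1034 = -385.8 N (positive meaning up-slope).
Maximum static friction available: μ_s N = 0.61 × 583.6 = 356 N.
|-385.8| exceeds 356 N, so the block slips up-slope; friction is kinetic, f = μ_k N = 0.53×583.6 = 309 N.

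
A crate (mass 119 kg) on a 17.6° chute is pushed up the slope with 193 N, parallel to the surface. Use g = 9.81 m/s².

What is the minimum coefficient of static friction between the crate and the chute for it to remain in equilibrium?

N = m g cos θ = 1113 N.
Friction must make up the shortfall along the incline: f = m g sin θ − P = 353 − 193 = 160 N.
At the threshold f = μ_s N, so μ_s,min = 160/1113 = 0.144.

μ_s,min ≈ 0.144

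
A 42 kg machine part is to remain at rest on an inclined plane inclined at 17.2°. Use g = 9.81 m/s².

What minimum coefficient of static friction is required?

μ_s,min ≈ 0.31

At the slip threshold m g sin θ = μ_s m g cos θ, so μ_s,min = tan θ.
μ_s,min = tan 17.2° = 0.31.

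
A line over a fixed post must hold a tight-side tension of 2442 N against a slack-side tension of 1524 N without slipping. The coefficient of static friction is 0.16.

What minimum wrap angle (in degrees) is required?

β_min ≈ 169°

T₂/T₁ = e^{μβ} → β = ln(T₂/T₁)/μ.
β = ln(2442/1524)/0.16 = 0.4715/0.16 = 2.947 rad.
In degrees: β = 2.947 × 180/π = 169°.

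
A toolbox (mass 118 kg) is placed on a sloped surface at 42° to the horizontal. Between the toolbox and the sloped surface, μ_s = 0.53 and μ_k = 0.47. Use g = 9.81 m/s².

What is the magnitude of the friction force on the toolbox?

f ≈ 404 N (up the incline)

Perpendicular to the surface, N = m g cos θ = 118·9.81·cos 42° = 860.2 N.
For equilibrium along the incline, friction must balance the weight component: f = m g sin θ = 774.6 N up the slope.
Static friction can supply at most μ_s N = 455.9 N.
|774.6| exceeds 455.9 N, so the toolbox slips down-slope; friction is kinetic, f = μ_k N = 0.47×860.2 = 404 N.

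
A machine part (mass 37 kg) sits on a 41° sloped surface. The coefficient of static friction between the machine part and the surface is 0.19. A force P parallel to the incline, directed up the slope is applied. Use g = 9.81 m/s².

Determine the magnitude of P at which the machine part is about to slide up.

At impending motion up the slope, friction acts down-slope at its limit: f = μ_s N.
P is parallel to the surface, so N = m g cos θ = 274 N.
Along the incline: P = m g sin θ + μ_s N = 238 + 0.19×274 = 290 N.

P ≈ 290 N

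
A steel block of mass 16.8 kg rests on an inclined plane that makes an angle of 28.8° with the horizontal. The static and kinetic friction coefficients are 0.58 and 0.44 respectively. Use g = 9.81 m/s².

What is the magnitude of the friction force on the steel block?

f ≈ 79.4 N (up the incline)

The normal reaction is N = m g cos θ = 144.4 N.
Along the slope the weight component is m g sin θ = 79.4 N; friction must supply exactly this, acting up-slope.
Static friction can supply at most μ_s N = 83.76 N.
Since |79.4| ≤ 83.76 N, static friction is sufficient; f equals the required value, not μ_s N.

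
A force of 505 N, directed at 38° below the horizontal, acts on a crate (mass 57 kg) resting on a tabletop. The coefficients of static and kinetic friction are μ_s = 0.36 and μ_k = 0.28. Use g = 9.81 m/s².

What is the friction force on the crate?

Vertical equilibrium gives N = m g + P sin α = 870.1 N.
For equilibrium, f = P cos α = 505×cos 38° = 397.9 N.
μ_s N = 0.36 × 870.1 = 313.2 N.
397.9 > 313.2 N → the crate slides; f = μ_k N = 0.28×870.1 = 244 N.

f ≈ 244 N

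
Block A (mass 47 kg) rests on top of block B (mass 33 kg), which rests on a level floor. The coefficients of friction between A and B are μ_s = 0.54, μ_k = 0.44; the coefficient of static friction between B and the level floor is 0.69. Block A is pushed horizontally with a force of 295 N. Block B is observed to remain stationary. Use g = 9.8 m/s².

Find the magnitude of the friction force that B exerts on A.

The normal force B exerts on A is simply A's weight, N₁ = 460.6 N.
So the A–B interface can sustain at most μ_s N₁ = 248.7 N of static friction.
P = 295 N exceeds that limit, so A slips over B and the interface friction becomes kinetic: f₁ = μ_k N₁ = 0.44×460.6 = 203 N.
By Newton's third law B feels 203 N forward from A. With B stationary, the floor's static friction on B balances it: f₂ = 203 N (well within μ_s(m_A+m_B)g = 541 N).

f ≈ 203 N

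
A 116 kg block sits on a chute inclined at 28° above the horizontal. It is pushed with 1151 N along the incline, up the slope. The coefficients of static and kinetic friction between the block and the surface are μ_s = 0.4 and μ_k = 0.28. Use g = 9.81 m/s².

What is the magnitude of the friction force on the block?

f ≈ 281 N (down the incline)

Normal force: N = m g cos θ = 116 × 9.81 × cos 28° = 1005 N.
For equilibrium along the incline the friction force must supply f = m g sin θ − P = 534.2 − 1151 = -616.8 N (positive meaning up-slope).
Maximum static friction available: μ_s N = 0.4 × 1005 = 401.9 N.
|-616.8| exceeds 401.9 N, so the block slips up-slope; friction is kinetic, f = μ_k N = 0.28×1005 = 281 N.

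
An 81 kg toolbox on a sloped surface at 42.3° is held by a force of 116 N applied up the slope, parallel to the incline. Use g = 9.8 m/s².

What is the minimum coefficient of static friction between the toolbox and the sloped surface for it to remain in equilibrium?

N = m g cos θ = 587.1 N.
Friction must make up the shortfall along the incline: f = m g sin θ − P = 534.2 − 116 = 418.2 N.
At the threshold f = μ_s N, so μ_s,min = 418.2/587.1 = 0.712.

μ_s,min ≈ 0.712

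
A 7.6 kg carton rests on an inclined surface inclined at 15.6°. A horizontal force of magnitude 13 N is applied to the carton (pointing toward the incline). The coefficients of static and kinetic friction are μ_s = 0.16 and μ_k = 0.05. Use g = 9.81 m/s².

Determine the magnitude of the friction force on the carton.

f ≈ 7.53 N (up the incline)

Resolve perpendicular to the incline: N = m g cos θ + P sin θ = 7.6×9.81×cos 15.6° + 13×sin 15.6° = 75.31 N.
Parallel to the incline: P cos θ − m g sin θ = 12.52 − 20.05 = -7.528 N; the friction needed to balance this is 7.528 N acting up the slope.
The limit of static friction is μ_s N = 12.05 N.
Since 7.528 N is within the 12.05 N limit, the carton stays put and friction is exactly 7.53 N.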